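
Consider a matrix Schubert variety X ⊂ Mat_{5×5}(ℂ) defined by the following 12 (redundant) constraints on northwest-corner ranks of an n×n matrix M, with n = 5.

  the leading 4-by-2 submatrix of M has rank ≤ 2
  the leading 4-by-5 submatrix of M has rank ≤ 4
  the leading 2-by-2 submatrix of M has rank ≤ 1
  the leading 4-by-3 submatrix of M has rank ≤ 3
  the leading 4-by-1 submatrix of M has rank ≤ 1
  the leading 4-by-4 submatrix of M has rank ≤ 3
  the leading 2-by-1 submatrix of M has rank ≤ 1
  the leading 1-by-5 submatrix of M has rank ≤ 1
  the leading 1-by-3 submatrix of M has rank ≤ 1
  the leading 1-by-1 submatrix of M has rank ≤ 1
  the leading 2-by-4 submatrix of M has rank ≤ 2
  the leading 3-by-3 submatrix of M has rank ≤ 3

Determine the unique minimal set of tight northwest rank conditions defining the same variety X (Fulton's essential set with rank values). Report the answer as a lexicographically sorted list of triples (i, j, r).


Propagating the 12 rank bounds to every northwest block:

  row 1: 1, 1, 1, 1, 1
  row 2: 1, 1, 2, 2, 2
  row 3: 1, 2, 3, 3, 3
  row 4: 1, 2, 3, 3, 4
  row 5: 1, 2, 3, 4, 5

the unique w with this rank table is (1, 3, 2, 5, 4).

2 SE-corners of the 2-cell Rothe diagram give Ess(w):

[(2, 2, 1), (4, 4, 3)]


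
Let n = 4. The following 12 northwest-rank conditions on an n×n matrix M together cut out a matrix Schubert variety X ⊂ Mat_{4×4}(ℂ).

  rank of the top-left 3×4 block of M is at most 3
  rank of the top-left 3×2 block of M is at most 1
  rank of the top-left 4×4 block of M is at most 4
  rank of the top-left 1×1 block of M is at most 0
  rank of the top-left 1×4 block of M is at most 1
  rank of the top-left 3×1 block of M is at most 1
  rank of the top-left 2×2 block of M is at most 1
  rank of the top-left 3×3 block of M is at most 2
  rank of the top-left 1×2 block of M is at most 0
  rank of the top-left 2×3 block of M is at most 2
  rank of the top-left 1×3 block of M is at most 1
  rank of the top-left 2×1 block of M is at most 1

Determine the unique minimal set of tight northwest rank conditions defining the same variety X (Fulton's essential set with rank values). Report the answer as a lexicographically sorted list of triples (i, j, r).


The tightest implied rank at each (i,j), from the 12 conditions:

  R[1]: 0  0  1  1
  R[2]: 1  1  2  2
  R[3]: 1  1  2  3
  R[4]: 1  2  3  4

hence w(1..4) = (3, 1, 4, 2).

ℓ(w)=3; the 2 essential cells (i,j,r):

[(1, 2, 0), (3, 2, 1)]


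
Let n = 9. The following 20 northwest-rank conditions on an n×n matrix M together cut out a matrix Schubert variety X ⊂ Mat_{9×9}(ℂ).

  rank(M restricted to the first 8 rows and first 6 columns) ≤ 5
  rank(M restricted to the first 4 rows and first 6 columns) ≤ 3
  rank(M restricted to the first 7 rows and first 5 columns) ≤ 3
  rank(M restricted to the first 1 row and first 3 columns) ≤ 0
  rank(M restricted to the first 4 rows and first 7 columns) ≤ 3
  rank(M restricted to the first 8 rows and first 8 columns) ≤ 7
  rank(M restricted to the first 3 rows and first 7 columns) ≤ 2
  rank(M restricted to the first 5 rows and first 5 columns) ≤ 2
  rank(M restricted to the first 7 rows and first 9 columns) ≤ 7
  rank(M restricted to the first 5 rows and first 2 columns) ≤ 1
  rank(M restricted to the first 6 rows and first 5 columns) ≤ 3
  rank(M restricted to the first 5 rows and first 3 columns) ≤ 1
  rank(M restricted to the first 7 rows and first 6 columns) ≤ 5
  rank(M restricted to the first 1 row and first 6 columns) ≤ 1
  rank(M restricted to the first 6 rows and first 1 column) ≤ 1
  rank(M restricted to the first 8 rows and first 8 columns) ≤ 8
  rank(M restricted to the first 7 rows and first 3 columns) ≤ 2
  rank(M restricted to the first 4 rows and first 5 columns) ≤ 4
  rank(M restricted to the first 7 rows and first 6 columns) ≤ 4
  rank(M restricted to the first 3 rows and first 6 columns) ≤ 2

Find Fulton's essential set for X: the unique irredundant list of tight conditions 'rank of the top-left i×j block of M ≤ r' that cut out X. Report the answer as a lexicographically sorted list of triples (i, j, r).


Recovering R(i,j) via the rank-extension bound from the 20 conditions:

  R[1]: 0 0 0 1 1 1 1 1 1
  R[2]: 1 1 1 2 2 2 2 2 2
  R[3]: 1 1 1 2 2 2 2 3 3
  R[4]: 1 1 1 2 2 3 3 4 4
  R[5]: 1 1 1 2 2 3 4 5 5
  R[6]: 1 2 2 3 3 4 5 6 6
  R[7]: 1 2 2 3 3 4 5 6 7
  R[8]: 1 2 3 4 4 5 6 7 8
  R[9]: 1 2 3 4 5 6 7 8 9

giving w = (4, 1, 8, 6, 7, 2, 9, 3, 5) via Δ²R.

D(w) has 16 cells with 6 SE-corners; essential set:

[(1, 3, 0), (3, 7, 2), (5, 3, 1), (5, 5, 2), (7, 3, 2), (7, 5, 3)]


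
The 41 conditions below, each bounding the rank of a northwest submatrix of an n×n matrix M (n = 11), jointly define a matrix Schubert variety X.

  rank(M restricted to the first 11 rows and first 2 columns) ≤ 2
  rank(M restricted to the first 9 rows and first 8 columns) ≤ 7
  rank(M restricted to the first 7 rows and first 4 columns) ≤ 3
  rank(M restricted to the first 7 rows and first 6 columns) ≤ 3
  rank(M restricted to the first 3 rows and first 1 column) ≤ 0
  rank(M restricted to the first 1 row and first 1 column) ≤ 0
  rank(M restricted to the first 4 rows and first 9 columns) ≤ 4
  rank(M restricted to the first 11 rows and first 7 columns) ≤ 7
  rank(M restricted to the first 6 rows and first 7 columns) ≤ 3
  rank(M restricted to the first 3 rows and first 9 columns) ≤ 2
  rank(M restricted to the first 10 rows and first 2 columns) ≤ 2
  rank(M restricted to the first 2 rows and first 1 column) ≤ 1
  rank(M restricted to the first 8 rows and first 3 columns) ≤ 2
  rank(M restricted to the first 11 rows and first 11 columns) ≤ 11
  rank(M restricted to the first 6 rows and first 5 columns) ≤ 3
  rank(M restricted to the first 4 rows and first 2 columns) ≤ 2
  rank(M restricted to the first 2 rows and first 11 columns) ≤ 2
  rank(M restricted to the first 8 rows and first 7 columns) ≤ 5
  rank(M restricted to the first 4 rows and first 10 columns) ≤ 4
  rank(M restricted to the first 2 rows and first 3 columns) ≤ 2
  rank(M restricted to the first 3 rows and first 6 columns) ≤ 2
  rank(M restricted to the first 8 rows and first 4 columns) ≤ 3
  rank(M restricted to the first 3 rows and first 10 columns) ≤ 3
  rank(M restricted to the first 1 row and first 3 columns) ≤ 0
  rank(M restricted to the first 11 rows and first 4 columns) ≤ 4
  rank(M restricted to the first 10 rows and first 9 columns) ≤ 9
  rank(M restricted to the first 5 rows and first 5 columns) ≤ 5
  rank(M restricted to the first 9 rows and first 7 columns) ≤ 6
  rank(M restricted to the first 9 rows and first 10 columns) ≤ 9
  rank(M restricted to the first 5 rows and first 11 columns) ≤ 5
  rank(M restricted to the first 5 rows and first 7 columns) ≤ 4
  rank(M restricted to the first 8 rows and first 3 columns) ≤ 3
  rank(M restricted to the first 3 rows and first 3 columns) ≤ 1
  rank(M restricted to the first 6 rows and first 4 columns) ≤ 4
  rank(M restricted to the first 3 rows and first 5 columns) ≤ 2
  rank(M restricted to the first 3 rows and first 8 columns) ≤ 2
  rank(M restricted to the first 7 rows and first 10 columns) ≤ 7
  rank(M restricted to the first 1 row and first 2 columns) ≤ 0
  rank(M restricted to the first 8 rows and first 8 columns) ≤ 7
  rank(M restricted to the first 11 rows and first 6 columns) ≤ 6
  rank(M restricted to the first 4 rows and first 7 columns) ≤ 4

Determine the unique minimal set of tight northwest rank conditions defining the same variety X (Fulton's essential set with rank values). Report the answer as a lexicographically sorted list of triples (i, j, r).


Computing R[i][j] = min implied NW-rank bound (n=11, 41 conditions):

  i=1: 0  0  0  1  1  1  1  1  1  1  1
  i=2: 0  1  1  2  2  2  2  2  2  2  2
  i=3: 0  1  1  2  2  2  2  2  2  3  3
  i=4: 1  2  2  3  3  3  3  3  3  4  4
  i=5: 1  2  2  3  3  3  3  4  4  5  5
  i=6: 1  2  2  3  3  3  3  4  5  6  6
  i=7: 1  2  2  3  3  3  4  5  6  7  7
  i=8: 1  2  2  3  4  4  5  6  7  8  8
  i=9: 1  2  3  4  5  5  6  7  8  9  9
  i=10: 1  2  3  4  5  6  7  8  9  10  10
  i=11: 1  2  3  4  5  6  7  8  9  10  11

reading off 1-entries of Δ²R: w = (4, 2, 10, 1, 8, 9, 7, 5, 3, 6, 11).

ℓ(w)=23; the 7 essential cells (i,j,r):

[(1, 3, 0), (3, 1, 0), (3, 3, 1), (3, 9, 2), (6, 7, 3), (7, 6, 3), (8, 3, 2)]


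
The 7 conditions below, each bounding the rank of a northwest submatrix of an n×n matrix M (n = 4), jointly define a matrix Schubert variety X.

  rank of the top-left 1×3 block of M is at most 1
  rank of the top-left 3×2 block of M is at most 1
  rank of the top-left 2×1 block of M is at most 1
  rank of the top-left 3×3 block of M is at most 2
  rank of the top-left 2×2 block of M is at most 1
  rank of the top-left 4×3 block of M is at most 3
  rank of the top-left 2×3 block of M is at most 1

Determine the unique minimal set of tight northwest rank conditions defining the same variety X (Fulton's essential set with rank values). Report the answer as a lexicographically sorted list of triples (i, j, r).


Computing R[i][j] = min implied NW-rank bound (n=4, 7 conditions):

  i=1: 1  1  1  1
  i=2: 1  1  1  2
  i=3: 1  1  2  3
  i=4: 1  2  3  4

hence w(1..4) = (1, 4, 3, 2).

2 SE-corners of the 3-cell Rothe diagram give Ess(w):

[(2, 3, 1), (3, 2, 1)]


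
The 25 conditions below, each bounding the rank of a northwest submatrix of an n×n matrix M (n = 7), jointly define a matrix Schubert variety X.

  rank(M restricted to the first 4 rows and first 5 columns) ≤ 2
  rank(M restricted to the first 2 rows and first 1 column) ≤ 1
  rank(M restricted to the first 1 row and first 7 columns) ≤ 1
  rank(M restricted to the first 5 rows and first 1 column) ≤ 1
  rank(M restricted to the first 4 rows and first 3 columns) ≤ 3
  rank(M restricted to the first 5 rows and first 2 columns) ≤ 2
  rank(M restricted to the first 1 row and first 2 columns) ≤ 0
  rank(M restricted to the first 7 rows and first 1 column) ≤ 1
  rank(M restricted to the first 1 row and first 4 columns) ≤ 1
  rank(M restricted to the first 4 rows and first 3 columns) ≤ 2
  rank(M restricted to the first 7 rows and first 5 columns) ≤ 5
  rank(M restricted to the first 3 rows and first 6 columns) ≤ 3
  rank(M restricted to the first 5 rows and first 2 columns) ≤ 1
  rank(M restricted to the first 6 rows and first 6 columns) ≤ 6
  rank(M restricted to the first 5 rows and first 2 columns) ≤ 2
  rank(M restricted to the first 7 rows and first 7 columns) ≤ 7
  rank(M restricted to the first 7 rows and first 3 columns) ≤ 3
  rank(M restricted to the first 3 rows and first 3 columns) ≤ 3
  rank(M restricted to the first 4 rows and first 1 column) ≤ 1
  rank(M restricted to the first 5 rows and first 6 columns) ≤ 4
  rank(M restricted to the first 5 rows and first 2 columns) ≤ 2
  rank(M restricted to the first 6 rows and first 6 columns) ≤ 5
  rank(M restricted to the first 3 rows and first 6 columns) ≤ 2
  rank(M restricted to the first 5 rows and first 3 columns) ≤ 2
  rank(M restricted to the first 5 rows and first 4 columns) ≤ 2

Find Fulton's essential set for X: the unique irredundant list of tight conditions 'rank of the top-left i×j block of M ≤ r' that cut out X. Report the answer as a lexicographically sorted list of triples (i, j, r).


Reconstructing r_w from the 25 given conditions:

  i=1: 0 | 0 | 1 | 1 | 1 | 1 | 1
  i=2: 1 | 1 | 2 | 2 | 2 | 2 | 2
  i=3: 1 | 1 | 2 | 2 | 2 | 2 | 3
  i=4: 1 | 1 | 2 | 2 | 2 | 3 | 4
  i=5: 1 | 1 | 2 | 2 | 3 | 4 | 5
  i=6: 1 | 2 | 3 | 3 | 4 | 5 | 6
  i=7: 1 | 2 | 3 | 4 | 5 | 6 | 7

hence w(1..7) = (3, 1, 7, 6, 5, 2, 4).

Fulton essential set (5 of the 11 Rothe cells):

[(1, 2, 0), (3, 6, 2), (4, 5, 2), (5, 2, 1), (5, 4, 2)]


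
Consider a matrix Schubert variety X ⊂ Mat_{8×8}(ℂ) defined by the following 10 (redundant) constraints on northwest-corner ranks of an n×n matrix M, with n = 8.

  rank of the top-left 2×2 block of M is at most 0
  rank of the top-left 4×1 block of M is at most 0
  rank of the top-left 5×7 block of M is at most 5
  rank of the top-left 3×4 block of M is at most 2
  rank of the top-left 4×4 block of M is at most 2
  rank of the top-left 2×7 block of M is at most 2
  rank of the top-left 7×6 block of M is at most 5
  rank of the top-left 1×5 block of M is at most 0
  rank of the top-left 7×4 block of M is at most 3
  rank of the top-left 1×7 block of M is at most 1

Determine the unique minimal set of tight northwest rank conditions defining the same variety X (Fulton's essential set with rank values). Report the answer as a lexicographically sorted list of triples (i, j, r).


Recovering R(i,j) via the rank-extension bound from the 10 conditions:

  R[1]: 0 | 0 | 0 | 0 | 0 | 1 | 1 | 1
  R[2]: 0 | 0 | 1 | 1 | 1 | 2 | 2 | 2
  R[3]: 0 | 1 | 2 | 2 | 2 | 3 | 3 | 3
  R[4]: 0 | 1 | 2 | 2 | 3 | 4 | 4 | 4
  R[5]: 1 | 2 | 3 | 3 | 4 | 5 | 5 | 5
  R[6]: 1 | 2 | 3 | 3 | 4 | 5 | 6 | 6
  R[7]: 1 | 2 | 3 | 3 | 4 | 5 | 6 | 7
  R[8]: 1 | 2 | 3 | 4 | 5 | 6 | 7 | 8

reading off 1-entries of Δ²R: w = (6, 3, 2, 5, 1, 7, 8, 4).

|D(w)|=12, |Ess(w)|=5:

[(1, 5, 0), (2, 2, 0), (4, 1, 0), (4, 4, 2), (7, 4, 3)]


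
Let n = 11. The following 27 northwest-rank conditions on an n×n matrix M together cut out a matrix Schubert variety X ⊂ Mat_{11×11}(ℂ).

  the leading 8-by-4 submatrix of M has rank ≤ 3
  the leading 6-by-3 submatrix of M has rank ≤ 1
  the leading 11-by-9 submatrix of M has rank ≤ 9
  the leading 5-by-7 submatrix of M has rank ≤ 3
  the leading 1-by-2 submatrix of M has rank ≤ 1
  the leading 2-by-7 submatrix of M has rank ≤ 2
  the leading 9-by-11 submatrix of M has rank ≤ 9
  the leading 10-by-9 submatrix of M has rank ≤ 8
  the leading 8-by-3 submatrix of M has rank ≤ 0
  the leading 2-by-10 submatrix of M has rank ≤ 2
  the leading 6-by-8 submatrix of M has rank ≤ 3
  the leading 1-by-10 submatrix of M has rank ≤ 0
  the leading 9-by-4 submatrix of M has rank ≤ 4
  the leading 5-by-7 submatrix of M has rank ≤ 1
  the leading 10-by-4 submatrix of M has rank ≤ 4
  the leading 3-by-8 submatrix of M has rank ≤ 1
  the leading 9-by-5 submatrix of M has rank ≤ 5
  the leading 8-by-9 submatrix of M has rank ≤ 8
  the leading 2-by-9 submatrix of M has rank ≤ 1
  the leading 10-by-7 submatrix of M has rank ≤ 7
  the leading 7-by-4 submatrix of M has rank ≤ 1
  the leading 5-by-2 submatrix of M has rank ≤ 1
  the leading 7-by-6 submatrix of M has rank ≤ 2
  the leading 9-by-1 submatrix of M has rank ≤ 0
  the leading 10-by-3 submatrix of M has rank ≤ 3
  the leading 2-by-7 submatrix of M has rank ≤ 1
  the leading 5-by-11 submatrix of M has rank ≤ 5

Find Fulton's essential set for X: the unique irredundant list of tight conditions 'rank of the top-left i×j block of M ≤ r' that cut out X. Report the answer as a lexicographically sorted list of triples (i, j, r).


Reconstructing r_w from the 27 given conditions:

  row 1: 0  0  0  0  0  0  0  0  0  0  1
  row 2: 0  0  0  1  1  1  1  1  1  1  2
  row 3: 0  0  0  1  1  1  1  1  2  2  3
  row 4: 0  0  0  1  1  1  1  2  3  3  4
  row 5: 0  0  0  1  1  1  1  2  3  4  5
  row 6: 0  0  0  1  2  2  2  3  4  5  6
  row 7: 0  0  0  1  2  2  3  4  5  6  7
  row 8: 0  0  0  1  2  3  4  5  6  7  8
  row 9: 0  1  1  2  3  4  5  6  7  8  9
  row 10: 1  2  2  3  4  5  6  7  8  9  10
  row 11: 1  2  3  4  5  6  7  8  9  10  11

second differences of R give the permutation w = (11, 4, 9, 8, 10, 5, 7, 6, 2, 1, 3).

ℓ(w)=43; the 6 essential cells (i,j,r):

[(1, 10, 0), (3, 8, 1), (5, 7, 1), (7, 6, 2), (8, 3, 0), (9, 1, 0)]


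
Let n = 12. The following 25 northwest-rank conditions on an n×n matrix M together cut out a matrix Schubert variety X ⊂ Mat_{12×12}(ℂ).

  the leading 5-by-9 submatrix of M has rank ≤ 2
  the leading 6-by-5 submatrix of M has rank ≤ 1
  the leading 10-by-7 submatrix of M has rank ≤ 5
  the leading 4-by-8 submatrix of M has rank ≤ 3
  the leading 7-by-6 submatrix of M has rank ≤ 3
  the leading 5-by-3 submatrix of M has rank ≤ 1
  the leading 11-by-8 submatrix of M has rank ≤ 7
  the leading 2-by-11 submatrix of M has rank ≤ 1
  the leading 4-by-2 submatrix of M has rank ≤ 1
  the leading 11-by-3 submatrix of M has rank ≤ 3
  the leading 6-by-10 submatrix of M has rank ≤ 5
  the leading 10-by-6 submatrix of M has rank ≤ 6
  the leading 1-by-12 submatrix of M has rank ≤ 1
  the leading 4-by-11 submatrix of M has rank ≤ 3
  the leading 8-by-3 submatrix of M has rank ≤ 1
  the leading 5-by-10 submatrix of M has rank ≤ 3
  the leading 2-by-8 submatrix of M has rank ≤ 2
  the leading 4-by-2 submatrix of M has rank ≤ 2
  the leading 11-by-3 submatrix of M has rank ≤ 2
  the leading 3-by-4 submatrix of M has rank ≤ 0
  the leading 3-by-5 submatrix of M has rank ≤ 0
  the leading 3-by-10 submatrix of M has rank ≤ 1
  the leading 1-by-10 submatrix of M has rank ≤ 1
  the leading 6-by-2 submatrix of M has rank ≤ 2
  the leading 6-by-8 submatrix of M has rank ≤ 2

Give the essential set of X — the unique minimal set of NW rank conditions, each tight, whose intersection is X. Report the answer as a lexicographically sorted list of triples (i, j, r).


The tightest implied rank at each (i,j), from the 25 conditions:

  0, 0, 0, 0, 0, 1, 1, 1, 1, 1, 1, 1
  0, 0, 0, 0, 0, 1, 1, 1, 1, 1, 1, 2
  0, 0, 0, 0, 0, 1, 1, 1, 1, 1, 2, 3
  1, 1, 1, 1, 1, 2, 2, 2, 2, 2, 3, 4
  1, 1, 1, 1, 1, 2, 2, 2, 2, 3, 4, 5
  1, 1, 1, 1, 1, 2, 2, 2, 3, 4, 5, 6
  1, 1, 1, 2, 2, 3, 3, 3, 4, 5, 6, 7
  1, 1, 1, 2, 3, 4, 4, 4, 5, 6, 7, 8
  1, 2, 2, 3, 4, 5, 5, 5, 6, 7, 8, 9
  1, 2, 2, 3, 4, 5, 5, 6, 7, 8, 9, 10
  1, 2, 2, 3, 4, 5, 6, 7, 8, 9, 10, 11
  1, 2, 3, 4, 5, 6, 7, 8, 9, 10, 11, 12

second differences of R give the permutation w = (6, 12, 11, 1, 10, 9, 4, 5, 2, 8, 7, 3).

Rothe diagram D(w) (44 cells), 9 SE-corners (essential conditions):

[(2, 11, 1), (3, 5, 0), (3, 10, 1), (5, 9, 2), (6, 5, 1), (6, 8, 2), (8, 3, 1), (10, 7, 5), (11, 3, 2)]


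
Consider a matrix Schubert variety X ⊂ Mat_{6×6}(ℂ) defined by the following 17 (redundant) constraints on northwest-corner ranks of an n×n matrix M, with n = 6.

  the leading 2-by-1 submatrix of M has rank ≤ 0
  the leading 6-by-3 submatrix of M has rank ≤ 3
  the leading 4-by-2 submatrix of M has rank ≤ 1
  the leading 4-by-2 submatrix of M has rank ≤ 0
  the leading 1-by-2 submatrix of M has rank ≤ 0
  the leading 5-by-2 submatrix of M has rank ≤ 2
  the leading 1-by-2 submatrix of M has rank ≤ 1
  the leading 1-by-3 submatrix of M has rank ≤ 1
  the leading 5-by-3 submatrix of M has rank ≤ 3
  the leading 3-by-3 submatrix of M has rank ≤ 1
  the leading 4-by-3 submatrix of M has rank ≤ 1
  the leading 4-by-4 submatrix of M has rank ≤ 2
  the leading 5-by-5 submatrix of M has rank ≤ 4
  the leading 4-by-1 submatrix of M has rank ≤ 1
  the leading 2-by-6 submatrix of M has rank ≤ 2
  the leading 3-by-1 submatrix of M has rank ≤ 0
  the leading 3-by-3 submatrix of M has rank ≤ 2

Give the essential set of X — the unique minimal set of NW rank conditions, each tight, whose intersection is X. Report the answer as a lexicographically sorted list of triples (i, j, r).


Rank table r_w(6×6) implied by the 17 constraints:

  row 1: 0 0 1 1 1 1
  row 2: 0 0 1 2 2 2
  row 3: 0 0 1 2 3 3
  row 4: 0 0 1 2 3 4
  row 5: 1 1 2 3 4 5
  row 6: 1 2 3 4 5 6

giving w = (3, 4, 5, 6, 1, 2) via Δ²R.

ℓ(w)=8; the 1 essential cell (i,j,r):

[(4, 2, 0)]


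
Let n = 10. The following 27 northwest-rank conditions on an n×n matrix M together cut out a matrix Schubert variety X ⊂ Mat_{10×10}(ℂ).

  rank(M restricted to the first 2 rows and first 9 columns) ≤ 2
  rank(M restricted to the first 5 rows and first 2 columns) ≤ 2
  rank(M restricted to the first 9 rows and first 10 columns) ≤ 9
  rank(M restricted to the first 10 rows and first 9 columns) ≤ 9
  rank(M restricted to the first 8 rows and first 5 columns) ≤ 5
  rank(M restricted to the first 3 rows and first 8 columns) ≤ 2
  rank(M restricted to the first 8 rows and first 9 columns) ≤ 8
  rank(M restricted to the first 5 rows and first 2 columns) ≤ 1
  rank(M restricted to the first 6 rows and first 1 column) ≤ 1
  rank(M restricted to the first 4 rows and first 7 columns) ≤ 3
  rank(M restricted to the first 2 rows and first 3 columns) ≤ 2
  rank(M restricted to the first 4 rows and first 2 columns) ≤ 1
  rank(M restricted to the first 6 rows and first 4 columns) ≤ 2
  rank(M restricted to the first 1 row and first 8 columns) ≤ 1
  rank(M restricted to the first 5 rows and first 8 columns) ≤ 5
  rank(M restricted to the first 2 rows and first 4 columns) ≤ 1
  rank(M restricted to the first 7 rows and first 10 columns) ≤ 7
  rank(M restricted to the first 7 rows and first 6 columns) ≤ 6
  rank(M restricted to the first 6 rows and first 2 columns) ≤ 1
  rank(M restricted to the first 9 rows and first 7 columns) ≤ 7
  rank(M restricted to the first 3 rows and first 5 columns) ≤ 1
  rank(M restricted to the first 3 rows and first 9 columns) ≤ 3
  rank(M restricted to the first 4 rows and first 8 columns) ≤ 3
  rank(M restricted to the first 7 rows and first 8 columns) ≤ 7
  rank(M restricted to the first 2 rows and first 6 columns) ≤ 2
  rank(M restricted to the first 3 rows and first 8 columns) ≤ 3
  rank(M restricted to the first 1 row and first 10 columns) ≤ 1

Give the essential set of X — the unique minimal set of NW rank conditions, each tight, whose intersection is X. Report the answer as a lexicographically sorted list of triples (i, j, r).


Propagating the 27 rank bounds to every northwest block:

  i=1: 1 | 1 | 1 | 1 | 1 | 1 | 1 | 1 | 1 | 1
  i=2: 1 | 1 | 1 | 1 | 1 | 2 | 2 | 2 | 2 | 2
  i=3: 1 | 1 | 1 | 1 | 1 | 2 | 2 | 2 | 3 | 3
  i=4: 1 | 1 | 2 | 2 | 2 | 3 | 3 | 3 | 4 | 4
  i=5: 1 | 1 | 2 | 2 | 3 | 4 | 4 | 4 | 5 | 5
  i=6: 1 | 1 | 2 | 2 | 3 | 4 | 5 | 5 | 6 | 6
  i=7: 1 | 2 | 3 | 3 | 4 | 5 | 6 | 6 | 7 | 7
  i=8: 1 | 2 | 3 | 4 | 5 | 6 | 7 | 7 | 8 | 8
  i=9: 1 | 2 | 3 | 4 | 5 | 6 | 7 | 8 | 9 | 9
  i=10: 1 | 2 | 3 | 4 | 5 | 6 | 7 | 8 | 9 | 10

the unique w with this rank table is (1, 6, 9, 3, 5, 7, 2, 4, 8, 10).

D(w) has 15 cells with 4 SE-corners; essential set:

[(3, 5, 1), (3, 8, 2), (6, 2, 1), (6, 4, 2)]


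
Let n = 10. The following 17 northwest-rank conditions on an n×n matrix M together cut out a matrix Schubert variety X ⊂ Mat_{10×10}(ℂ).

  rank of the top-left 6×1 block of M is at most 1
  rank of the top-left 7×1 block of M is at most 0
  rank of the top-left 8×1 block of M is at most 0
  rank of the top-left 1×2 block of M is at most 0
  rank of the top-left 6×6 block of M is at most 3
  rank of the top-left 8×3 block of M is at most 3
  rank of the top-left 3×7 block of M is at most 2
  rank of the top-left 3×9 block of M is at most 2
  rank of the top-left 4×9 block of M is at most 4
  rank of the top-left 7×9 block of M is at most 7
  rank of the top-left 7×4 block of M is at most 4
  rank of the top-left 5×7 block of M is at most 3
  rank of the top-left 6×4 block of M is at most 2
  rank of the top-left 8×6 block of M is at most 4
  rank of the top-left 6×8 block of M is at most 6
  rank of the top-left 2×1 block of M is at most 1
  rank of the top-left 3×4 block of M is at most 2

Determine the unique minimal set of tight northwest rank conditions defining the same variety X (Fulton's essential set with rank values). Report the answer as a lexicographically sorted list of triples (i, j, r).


Reconstructing r_w from the 17 given conditions:

  i=1: 0  0  1  1  1  1  1  1  1  1
  i=2: 0  1  2  2  2  2  2  2  2  2
  i=3: 0  1  2  2  2  2  2  2  2  3
  i=4: 0  1  2  2  3  3  3  3  3  4
  i=5: 0  1  2  2  3  3  3  4  4  5
  i=6: 0  1  2  2  3  3  4  5  5  6
  i=7: 0  1  2  3  4  4  5  6  6  7
  i=8: 0  1  2  3  4  4  5  6  7  8
  i=9: 1  2  3  4  5  5  6  7  8  9
  i=10: 1  2  3  4  5  6  7  8  9  10

so w = (3, 2, 10, 5, 8, 7, 4, 9, 1, 6).

D(w) has 22 cells with 7 SE-corners; essential set:

[(1, 2, 0), (3, 9, 2), (5, 7, 3), (6, 4, 2), (6, 6, 3), (8, 1, 0), (8, 6, 4)]


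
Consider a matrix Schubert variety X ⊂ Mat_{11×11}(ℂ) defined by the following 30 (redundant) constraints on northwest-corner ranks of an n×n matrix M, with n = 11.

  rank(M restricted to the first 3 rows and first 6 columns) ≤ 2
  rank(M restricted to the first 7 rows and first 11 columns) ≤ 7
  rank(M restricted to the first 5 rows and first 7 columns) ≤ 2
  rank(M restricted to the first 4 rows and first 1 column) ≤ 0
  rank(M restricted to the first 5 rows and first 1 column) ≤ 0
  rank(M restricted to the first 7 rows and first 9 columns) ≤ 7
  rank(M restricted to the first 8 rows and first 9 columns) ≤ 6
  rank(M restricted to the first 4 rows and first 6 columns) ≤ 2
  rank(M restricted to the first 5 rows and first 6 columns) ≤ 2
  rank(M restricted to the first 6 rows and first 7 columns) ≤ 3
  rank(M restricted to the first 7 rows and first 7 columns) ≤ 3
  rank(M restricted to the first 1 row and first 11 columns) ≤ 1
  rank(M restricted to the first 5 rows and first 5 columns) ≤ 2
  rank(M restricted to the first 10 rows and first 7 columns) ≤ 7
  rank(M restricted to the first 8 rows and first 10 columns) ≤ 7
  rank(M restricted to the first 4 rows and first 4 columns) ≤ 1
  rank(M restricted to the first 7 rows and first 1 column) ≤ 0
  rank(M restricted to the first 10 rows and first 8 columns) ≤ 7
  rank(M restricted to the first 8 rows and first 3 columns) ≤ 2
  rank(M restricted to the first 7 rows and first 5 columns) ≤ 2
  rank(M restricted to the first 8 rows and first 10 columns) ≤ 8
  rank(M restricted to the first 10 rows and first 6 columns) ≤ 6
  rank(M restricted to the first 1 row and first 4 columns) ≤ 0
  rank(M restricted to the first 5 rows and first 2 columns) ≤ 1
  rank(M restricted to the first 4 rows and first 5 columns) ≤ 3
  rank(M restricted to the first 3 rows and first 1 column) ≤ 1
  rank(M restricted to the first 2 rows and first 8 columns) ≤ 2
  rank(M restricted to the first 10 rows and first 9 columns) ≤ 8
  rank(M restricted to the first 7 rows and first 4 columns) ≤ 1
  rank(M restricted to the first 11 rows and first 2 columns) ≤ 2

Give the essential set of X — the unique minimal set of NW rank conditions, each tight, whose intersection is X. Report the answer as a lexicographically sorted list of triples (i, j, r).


Rank table r_w(11×11) implied by the 30 constraints:

  i=1: 0  0  0  0  1  1  1  1  1  1  1
  i=2: 0  1  1  1  2  2  2  2  2  2  2
  i=3: 0  1  1  1  2  2  2  3  3  3  3
  i=4: 0  1  1  1  2  2  2  3  4  4  4
  i=5: 0  1  1  1  2  2  2  3  4  5  5
  i=6: 0  1  1  1  2  3  3  4  5  6  6
  i=7: 0  1  1  1  2  3  3  4  5  6  7
  i=8: 1  2  2  2  3  4  4  5  6  7  8
  i=9: 1  2  3  3  4  5  5  6  7  8  9
  i=10: 1  2  3  4  5  6  6  7  8  9  10
  i=11: 1  2  3  4  5  6  7  8  9  10  11

hence w(1..11) = (5, 2, 8, 9, 10, 6, 11, 1, 3, 4, 7).

ℓ(w)=27; the 5 essential cells (i,j,r):

[(1, 4, 0), (5, 7, 2), (7, 1, 0), (7, 4, 1), (7, 7, 3)]


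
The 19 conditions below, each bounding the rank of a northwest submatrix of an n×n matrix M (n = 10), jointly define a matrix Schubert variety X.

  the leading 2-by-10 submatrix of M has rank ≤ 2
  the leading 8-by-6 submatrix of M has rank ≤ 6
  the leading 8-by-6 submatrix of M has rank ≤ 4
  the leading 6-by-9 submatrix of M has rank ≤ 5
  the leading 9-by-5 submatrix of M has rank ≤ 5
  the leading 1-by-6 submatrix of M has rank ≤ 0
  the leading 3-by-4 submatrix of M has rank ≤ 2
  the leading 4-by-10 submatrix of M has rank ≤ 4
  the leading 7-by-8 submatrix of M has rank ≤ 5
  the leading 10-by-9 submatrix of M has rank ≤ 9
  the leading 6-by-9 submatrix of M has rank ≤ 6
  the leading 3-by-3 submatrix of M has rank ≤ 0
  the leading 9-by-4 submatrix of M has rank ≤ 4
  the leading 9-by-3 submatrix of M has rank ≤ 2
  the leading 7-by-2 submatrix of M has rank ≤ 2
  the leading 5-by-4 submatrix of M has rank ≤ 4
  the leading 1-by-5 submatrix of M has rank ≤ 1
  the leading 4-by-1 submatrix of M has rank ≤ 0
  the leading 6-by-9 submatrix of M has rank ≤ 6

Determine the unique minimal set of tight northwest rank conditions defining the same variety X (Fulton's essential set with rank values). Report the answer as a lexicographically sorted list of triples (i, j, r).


Rank table r_w(10×10) implied by the 19 constraints:

  i=1: 0 | 0 | 0 | 0 | 0 | 0 | 1 | 1 | 1 | 1
  i=2: 0 | 0 | 0 | 1 | 1 | 1 | 2 | 2 | 2 | 2
  i=3: 0 | 0 | 0 | 1 | 2 | 2 | 3 | 3 | 3 | 3
  i=4: 0 | 1 | 1 | 2 | 3 | 3 | 4 | 4 | 4 | 4
  i=5: 1 | 2 | 2 | 3 | 4 | 4 | 5 | 5 | 5 | 5
  i=6: 1 | 2 | 2 | 3 | 4 | 4 | 5 | 5 | 5 | 6
  i=7: 1 | 2 | 2 | 3 | 4 | 4 | 5 | 5 | 6 | 7
  i=8: 1 | 2 | 2 | 3 | 4 | 4 | 5 | 6 | 7 | 8
  i=9: 1 | 2 | 2 | 3 | 4 | 5 | 6 | 7 | 8 | 9
  i=10: 1 | 2 | 3 | 4 | 5 | 6 | 7 | 8 | 9 | 10

reading off 1-entries of Δ²R: w = (7, 4, 5, 2, 1, 10, 9, 8, 6, 3).

|D(w)|=23, |Ess(w)|=7:

[(1, 6, 0), (3, 3, 0), (4, 1, 0), (6, 9, 5), (7, 8, 5), (8, 6, 4), (9, 3, 2)]


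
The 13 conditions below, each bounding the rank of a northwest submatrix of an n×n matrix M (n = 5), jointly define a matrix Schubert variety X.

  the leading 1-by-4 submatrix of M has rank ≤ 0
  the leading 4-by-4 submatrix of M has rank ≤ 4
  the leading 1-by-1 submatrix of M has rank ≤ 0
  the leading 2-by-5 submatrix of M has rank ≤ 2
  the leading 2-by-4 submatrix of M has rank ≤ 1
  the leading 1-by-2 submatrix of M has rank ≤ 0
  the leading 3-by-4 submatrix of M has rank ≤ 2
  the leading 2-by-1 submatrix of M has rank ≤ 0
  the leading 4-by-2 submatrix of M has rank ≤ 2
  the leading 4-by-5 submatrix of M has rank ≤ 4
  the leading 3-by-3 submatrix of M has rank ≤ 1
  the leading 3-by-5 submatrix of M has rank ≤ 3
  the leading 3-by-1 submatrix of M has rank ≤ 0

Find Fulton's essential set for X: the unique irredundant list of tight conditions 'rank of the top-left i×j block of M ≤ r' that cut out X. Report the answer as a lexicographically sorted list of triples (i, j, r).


Reconstructing r_w from the 13 given conditions:

  0 0 0 0 1
  0 1 1 1 2
  0 1 1 2 3
  1 2 2 3 4
  1 2 3 4 5

reading off 1-entries of Δ²R: w = (5, 2, 4, 1, 3).

|D(w)|=7, |Ess(w)|=3:

[(1, 4, 0), (3, 1, 0), (3, 3, 1)]


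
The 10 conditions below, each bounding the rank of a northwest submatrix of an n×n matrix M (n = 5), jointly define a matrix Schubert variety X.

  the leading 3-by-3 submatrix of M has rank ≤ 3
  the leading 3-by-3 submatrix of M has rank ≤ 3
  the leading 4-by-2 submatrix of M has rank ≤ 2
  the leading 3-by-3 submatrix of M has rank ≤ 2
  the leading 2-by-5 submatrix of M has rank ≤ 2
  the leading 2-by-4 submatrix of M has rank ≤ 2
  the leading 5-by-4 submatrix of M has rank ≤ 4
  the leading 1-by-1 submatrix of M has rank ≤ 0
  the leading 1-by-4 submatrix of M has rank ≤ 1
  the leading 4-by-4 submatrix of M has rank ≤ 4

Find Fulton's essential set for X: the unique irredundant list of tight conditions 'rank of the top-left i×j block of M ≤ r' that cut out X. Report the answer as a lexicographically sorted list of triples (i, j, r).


Propagating the 10 rank bounds to every northwest block:

  row 1: 0 | 1 | 1 | 1 | 1
  row 2: 1 | 2 | 2 | 2 | 2
  row 3: 1 | 2 | 2 | 3 | 3
  row 4: 1 | 2 | 3 | 4 | 4
  row 5: 1 | 2 | 3 | 4 | 5

second differences of R give the permutation w = (2, 1, 4, 3, 5).

Fulton essential set (2 of the 2 Rothe cells):

[(1, 1, 0), (3, 3, 2)]


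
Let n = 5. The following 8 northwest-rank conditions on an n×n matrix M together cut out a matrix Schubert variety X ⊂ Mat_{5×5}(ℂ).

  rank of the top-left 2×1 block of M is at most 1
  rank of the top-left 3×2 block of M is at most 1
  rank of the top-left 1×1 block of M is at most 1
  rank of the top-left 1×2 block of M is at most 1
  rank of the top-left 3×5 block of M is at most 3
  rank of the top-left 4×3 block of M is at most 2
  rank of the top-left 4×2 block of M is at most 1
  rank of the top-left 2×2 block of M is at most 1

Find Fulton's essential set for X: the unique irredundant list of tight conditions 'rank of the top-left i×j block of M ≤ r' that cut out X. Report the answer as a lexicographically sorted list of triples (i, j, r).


Propagating the 8 rank bounds to every northwest block:

  i=1: 1 | 1 | 1 | 1 | 1
  i=2: 1 | 1 | 2 | 2 | 2
  i=3: 1 | 1 | 2 | 3 | 3
  i=4: 1 | 1 | 2 | 3 | 4
  i=5: 1 | 2 | 3 | 4 | 5

so w = (1, 3, 4, 5, 2).

Rothe diagram D(w) (3 cells), 1 SE-corner (essential condition):

[(4, 2, 1)]


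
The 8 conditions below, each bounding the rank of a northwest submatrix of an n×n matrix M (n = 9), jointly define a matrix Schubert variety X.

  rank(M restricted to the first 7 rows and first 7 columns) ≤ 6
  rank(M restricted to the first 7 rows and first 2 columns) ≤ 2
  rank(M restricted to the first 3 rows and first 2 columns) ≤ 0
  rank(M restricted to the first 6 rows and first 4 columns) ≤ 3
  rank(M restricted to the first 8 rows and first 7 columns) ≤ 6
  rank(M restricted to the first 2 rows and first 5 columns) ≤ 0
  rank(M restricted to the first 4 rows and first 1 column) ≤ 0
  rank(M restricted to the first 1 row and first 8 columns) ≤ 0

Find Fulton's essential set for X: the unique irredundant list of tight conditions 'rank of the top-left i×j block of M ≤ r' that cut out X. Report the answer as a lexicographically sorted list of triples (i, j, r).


Rank table r_w(9×9) implied by the 8 constraints:

  R[1]: 0, 0, 0, 0, 0, 0, 0, 0, 1
  R[2]: 0, 0, 0, 0, 0, 1, 1, 1, 2
  R[3]: 0, 0, 1, 1, 1, 2, 2, 2, 3
  R[4]: 0, 1, 2, 2, 2, 3, 3, 3, 4
  R[5]: 1, 2, 3, 3, 3, 4, 4, 4, 5
  R[6]: 1, 2, 3, 3, 4, 5, 5, 5, 6
  R[7]: 1, 2, 3, 4, 5, 6, 6, 6, 7
  R[8]: 1, 2, 3, 4, 5, 6, 6, 7, 8
  R[9]: 1, 2, 3, 4, 5, 6, 7, 8, 9

the unique w with this rank table is (9, 6, 3, 2, 1, 5, 4, 8, 7).

6 SE-corners of the 18-cell Rothe diagram give Ess(w):

[(1, 8, 0), (2, 5, 0), (3, 2, 0), (4, 1, 0), (6, 4, 3), (8, 7, 6)]


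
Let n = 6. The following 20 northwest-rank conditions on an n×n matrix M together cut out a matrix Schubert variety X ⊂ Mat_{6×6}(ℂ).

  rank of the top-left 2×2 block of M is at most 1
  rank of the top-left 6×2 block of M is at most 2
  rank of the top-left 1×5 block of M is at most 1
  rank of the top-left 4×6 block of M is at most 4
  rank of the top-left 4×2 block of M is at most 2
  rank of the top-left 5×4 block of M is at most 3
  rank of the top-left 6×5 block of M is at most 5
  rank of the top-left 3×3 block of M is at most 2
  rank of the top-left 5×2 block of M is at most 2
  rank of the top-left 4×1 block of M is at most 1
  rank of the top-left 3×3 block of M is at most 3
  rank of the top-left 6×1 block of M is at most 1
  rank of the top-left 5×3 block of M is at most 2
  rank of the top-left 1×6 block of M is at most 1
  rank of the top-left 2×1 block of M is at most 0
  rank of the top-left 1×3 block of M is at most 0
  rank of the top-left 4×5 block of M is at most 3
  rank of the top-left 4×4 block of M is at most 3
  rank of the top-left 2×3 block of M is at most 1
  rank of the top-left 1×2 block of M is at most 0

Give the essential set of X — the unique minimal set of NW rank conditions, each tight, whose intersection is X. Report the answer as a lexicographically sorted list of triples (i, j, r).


The tightest implied rank at each (i,j), from the 20 conditions:

  i=1: 0  0  0  1  1  1
  i=2: 0  1  1  2  2  2
  i=3: 1  2  2  3  3  3
  i=4: 1  2  2  3  3  4
  i=5: 1  2  2  3  4  5
  i=6: 1  2  3  4  5  6

hence w(1..6) = (4, 2, 1, 6, 5, 3).

Rothe diagram D(w) (7 cells), 4 SE-corners (essential conditions):

[(1, 3, 0), (2, 1, 0), (4, 5, 3), (5, 3, 2)]


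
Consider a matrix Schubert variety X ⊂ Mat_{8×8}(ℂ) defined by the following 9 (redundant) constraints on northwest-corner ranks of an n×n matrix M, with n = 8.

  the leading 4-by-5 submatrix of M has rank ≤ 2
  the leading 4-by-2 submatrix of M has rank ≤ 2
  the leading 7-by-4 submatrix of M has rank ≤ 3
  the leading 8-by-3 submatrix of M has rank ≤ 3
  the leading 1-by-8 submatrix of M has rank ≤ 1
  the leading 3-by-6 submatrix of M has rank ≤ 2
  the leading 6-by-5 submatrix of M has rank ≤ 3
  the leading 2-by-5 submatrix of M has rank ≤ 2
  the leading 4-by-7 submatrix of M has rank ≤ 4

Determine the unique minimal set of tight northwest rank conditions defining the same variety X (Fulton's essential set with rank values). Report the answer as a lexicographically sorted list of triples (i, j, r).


Rank table r_w(8×8) implied by the 9 constraints:

  row 1: 1  1  1  1  1  1  1  1
  row 2: 1  2  2  2  2  2  2  2
  row 3: 1  2  2  2  2  2  3  3
  row 4: 1  2  2  2  2  3  4  4
  row 5: 1  2  3  3  3  4  5  5
  row 6: 1  2  3  3  3  4  5  6
  row 7: 1  2  3  3  4  5  6  7
  row 8: 1  2  3  4  5  6  7  8

hence w(1..8) = (1, 2, 7, 6, 3, 8, 5, 4).

D(w) has 10 cells with 4 SE-corners; essential set:

[(3, 6, 2), (4, 5, 2), (6, 5, 3), (7, 4, 3)]


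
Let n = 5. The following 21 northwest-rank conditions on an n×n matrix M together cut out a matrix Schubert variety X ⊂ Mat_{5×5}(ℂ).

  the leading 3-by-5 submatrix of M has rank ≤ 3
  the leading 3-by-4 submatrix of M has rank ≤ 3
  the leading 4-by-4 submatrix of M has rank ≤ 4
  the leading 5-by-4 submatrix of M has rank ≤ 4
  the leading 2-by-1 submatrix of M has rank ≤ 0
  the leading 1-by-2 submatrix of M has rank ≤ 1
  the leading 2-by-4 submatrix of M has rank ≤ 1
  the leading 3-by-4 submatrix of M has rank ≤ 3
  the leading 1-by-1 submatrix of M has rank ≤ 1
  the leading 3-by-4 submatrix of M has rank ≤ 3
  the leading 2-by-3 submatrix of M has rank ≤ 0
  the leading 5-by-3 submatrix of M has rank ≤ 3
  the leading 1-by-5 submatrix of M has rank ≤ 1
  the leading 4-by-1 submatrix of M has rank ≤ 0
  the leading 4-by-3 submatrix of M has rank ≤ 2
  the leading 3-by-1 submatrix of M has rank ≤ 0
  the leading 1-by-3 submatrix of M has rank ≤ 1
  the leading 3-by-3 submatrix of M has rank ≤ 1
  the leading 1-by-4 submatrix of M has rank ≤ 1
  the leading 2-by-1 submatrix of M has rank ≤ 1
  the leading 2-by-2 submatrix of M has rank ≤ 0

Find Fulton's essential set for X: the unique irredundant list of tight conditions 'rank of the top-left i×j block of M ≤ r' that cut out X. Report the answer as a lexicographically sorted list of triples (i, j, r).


The tightest implied rank at each (i,j), from the 21 conditions:

  R[1]: 0  0  0  1  1
  R[2]: 0  0  0  1  2
  R[3]: 0  1  1  2  3
  R[4]: 0  1  2  3  4
  R[5]: 1  2  3  4  5

the unique w with this rank table is (4, 5, 2, 3, 1).

2 SE-corners of the 8-cell Rothe diagram give Ess(w):

[(2, 3, 0), (4, 1, 0)]


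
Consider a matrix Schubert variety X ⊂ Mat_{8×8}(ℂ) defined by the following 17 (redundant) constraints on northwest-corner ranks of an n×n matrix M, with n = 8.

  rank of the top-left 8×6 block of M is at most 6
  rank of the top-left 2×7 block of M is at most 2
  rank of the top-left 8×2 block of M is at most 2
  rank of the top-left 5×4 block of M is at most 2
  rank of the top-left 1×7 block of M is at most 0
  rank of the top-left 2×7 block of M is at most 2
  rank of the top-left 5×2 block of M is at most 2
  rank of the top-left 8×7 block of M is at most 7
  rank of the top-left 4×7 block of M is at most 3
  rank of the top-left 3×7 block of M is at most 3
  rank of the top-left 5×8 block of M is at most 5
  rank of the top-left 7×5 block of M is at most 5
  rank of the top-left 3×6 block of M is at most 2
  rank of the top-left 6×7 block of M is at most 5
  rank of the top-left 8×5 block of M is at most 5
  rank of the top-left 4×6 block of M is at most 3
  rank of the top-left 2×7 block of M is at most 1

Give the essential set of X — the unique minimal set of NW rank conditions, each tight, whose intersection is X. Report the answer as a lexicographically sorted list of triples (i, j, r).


Rank table r_w(8×8) implied by the 17 constraints:

  row 1: 0 | 0 | 0 | 0 | 0 | 0 | 0 | 1
  row 2: 1 | 1 | 1 | 1 | 1 | 1 | 1 | 2
  row 3: 1 | 2 | 2 | 2 | 2 | 2 | 2 | 3
  row 4: 1 | 2 | 2 | 2 | 3 | 3 | 3 | 4
  row 5: 1 | 2 | 2 | 2 | 3 | 4 | 4 | 5
  row 6: 1 | 2 | 3 | 3 | 4 | 5 | 5 | 6
  row 7: 1 | 2 | 3 | 4 | 5 | 6 | 6 | 7
  row 8: 1 | 2 | 3 | 4 | 5 | 6 | 7 | 8

reading off 1-entries of Δ²R: w = (8, 1, 2, 5, 6, 3, 4, 7).

|D(w)|=11, |Ess(w)|=2:

[(1, 7, 0), (5, 4, 2)]
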